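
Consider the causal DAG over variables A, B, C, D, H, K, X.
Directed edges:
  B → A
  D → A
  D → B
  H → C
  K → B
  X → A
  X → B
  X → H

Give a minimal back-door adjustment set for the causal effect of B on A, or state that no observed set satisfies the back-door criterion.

desc(B)\{B}={A}; candidates ⊆ {C,D,H,K,X}.
size 0: {}; under {} B still reaches {A,C,D,H,K,X} ∋ A.
size 1: {C}, {D}, {H} …(+2); under {C} B still reaches {A,D,H,K,X} ∋ A.
{D,X}: B⊥A given {D,X} in G with B→· removed — back-door holds.

B→A: minimal back-door set {D, X}.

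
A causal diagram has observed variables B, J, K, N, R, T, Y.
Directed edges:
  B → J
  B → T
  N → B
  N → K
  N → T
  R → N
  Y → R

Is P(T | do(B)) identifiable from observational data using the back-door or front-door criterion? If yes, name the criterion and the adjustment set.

desc(B)\{B}={J,T}; candidates ⊆ {K,N,R,Y}.
size 0: {}; under {} B still reaches {K,N,R,T,Y} ∋ T.
{N}: B⊥T given {N} in G with B→· removed — back-door holds.
P(T|do(B)) = Σ_{N} P(T|B,N)·P(N).

P(T|do(B)): backdoor, adjust for {N}.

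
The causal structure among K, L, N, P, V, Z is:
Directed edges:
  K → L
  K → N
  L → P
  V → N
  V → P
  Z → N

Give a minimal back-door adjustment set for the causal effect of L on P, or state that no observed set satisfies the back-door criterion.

desc(L)\{L}={P}; candidates ⊆ {K,N,V,Z}.
∅: L⊥P given ∅ in G with L→· removed — back-door holds.

L→P: minimal back-door set ∅.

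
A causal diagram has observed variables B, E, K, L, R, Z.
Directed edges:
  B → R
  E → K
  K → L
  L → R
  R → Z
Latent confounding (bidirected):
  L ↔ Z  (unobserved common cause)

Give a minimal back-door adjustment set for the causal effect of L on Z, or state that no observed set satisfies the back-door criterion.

desc(L)\{L}={R,Z}; candidates ⊆ {B,E,K}.
L↔Z: latent back-door arc(s) into L.
size 0: {}; under {} L still reaches {E,K,Z} ∋ Z.
size 1: {B}, {E}, {K}; under {B} L still reaches {E,K,Z} ∋ Z.
size 2: {B,E}, {B,K}, {E,K}; under {B,E} L still reaches {K,Z} ∋ Z.
L↔Z cannot be blocked by any observed set — no back-door set.

L→Z: no observed back-door set.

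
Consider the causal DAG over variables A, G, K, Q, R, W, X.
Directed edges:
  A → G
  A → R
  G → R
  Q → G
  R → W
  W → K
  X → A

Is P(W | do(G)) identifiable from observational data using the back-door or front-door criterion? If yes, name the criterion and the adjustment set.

P(W|do(G)): backdoor, adjust for {A}.

desc(G)\{G}={K,R,W}; candidates ⊆ {A,Q,X}.
size 0: {}; under {} G still reaches {A,K,Q,R,W,X} ∋ W.
{A}: G⊥W given {A} in G with G→· removed — back-door holds.
P(W|do(G)) = Σ_{A} P(W|G,A)·P(A).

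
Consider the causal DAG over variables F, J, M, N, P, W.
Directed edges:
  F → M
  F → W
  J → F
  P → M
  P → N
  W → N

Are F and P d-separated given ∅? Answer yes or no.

Yes — F ⊥ P | ∅.

Bayes-Ball from F | ∅ reaches {J,M,N,W}.
P ∉ reach(F|∅) ⇒ F ⊥ P | ∅.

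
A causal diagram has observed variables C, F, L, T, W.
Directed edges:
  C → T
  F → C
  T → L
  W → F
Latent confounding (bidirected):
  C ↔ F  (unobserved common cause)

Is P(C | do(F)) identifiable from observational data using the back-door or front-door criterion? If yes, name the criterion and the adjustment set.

desc(F)\{F}={C,L,T}; candidates ⊆ {W}.
F↔C: latent back-door arc(s) into F.
size 0: {}; under {} F still reaches {C,L,T,W} ∋ C.
size 1: {W}; under {W} F still reaches {C,L,T} ∋ C.
F↔C cannot be blocked by any observed set — no back-door set.
No mediator lies on a directed F→…→C path.
Neither criterion identifies P(C|do(F)) in this graph.

P(C|do(F)): not identifiable (no BD/FD set).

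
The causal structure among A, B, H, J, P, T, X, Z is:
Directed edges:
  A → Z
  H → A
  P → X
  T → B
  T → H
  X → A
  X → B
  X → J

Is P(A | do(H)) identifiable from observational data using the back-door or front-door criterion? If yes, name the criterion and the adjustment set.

desc(H)\{H}={A,Z}; candidates ⊆ {B,J,P,T,X}.
∅: H⊥A given ∅ in G with H→· removed — back-door holds.
P(A|do(H)) = P(A|H) — no adjustment needed.

P(A|do(H)): backdoor, adjust for ∅.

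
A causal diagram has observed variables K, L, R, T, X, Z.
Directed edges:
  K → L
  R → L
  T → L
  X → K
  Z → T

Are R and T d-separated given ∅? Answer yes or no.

Yes — R ⊥ T | ∅.

Bayes-Ball from R | ∅ reaches {L}.
T ∉ reach(R|∅) ⇒ R ⊥ T | ∅.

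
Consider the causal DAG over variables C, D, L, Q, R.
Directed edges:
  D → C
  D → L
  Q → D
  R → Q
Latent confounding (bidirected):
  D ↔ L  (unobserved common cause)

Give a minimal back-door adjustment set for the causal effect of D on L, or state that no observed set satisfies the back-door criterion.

desc(D)\{D}={C,L}; candidates ⊆ {Q,R}.
D↔L: latent back-door arc(s) into D.
size 0: {}; under {} D still reaches {L,Q,R} ∋ L.
size 1: {Q}, {R}; under {Q} D still reaches {L} ∋ L.
size 2: {Q,R}; under {Q,R} D still reaches {L} ∋ L.
D↔L cannot be blocked by any observed set — no back-door set.

D→L: no observed back-door set.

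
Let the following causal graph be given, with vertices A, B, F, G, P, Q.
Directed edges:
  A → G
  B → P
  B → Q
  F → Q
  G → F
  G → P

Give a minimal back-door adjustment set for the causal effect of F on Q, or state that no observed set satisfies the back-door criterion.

desc(F)\{F}={Q}; candidates ⊆ {A,B,G,P}.
∅: F⊥Q given ∅ in G with F→· removed — back-door holds.

F→Q: minimal back-door set ∅.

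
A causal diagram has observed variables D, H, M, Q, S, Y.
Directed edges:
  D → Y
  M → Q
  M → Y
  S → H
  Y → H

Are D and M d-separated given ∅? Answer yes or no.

Bayes-Ball from D | ∅ reaches {H,Y}.
M ∉ reach(D|∅) ⇒ D ⊥ M | ∅.

Yes — D ⊥ M | ∅.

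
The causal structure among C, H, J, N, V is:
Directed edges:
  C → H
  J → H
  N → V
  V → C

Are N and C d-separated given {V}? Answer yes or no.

Bayes-Ball from N | {V} reaches ∅.
C ∉ reach(N|{V}) ⇒ N ⊥ C | {V}.

Yes — N ⊥ C | {V}.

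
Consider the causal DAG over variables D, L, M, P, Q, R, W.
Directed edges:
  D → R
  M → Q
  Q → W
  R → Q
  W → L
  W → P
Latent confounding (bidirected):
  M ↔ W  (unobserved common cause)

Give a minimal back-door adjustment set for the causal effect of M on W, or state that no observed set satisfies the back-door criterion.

desc(M)\{M}={L,P,Q,W}; candidates ⊆ {D,R}.
M↔W: latent back-door arc(s) into M.
size 0: {}; under {} M still reaches {L,P,W} ∋ W.
size 1: {D}, {R}; under {D} M still reaches {L,P,W} ∋ W.
size 2: {D,R}; under {D,R} M still reaches {L,P,W} ∋ W.
M↔W cannot be blocked by any observed set — no back-door set.

M→W: no observed back-door set.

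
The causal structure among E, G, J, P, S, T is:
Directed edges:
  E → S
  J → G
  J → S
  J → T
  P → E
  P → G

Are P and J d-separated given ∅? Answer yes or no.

Bayes-Ball from P | ∅ reaches {E,G,S}.
J ∉ reach(P|∅) ⇒ P ⊥ J | ∅.

Yes — P ⊥ J | ∅.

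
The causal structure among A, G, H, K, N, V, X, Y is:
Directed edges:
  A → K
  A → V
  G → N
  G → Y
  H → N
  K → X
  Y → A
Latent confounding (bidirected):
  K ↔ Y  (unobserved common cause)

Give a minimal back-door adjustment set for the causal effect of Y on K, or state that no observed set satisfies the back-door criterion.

Y→K: no observed back-door set.

desc(Y)\{Y}={A,K,V,X}; candidates ⊆ {G,H,N}.
Y↔K: latent back-door arc(s) into Y.
size 0: {}; under {} Y still reaches {G,K,N,X} ∋ K.
size 1: {G}, {H}, {N}; under {G} Y still reaches {K,X} ∋ K.
size 2: {G,H}, {G,N}, {H,N}; under {G,H} Y still reaches {K,X} ∋ K.
Y↔K cannot be blocked by any observed set — no back-door set.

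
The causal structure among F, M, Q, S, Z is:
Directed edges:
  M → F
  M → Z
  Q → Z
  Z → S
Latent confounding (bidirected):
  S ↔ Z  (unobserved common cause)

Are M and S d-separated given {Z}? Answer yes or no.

Bayes-Ball from M | {Z} reaches {F,Q,S}.
S ∈ reach(M|{Z}) ⇒ M ⊥̸ S | {Z}.

No — M and S are d-connected given {Z}.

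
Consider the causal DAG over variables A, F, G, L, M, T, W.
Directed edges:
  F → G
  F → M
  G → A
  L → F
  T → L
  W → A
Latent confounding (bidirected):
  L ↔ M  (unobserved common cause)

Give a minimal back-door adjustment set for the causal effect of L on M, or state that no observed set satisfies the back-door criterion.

desc(L)\{L}={A,F,G,M}; candidates ⊆ {T,W}.
L↔M: latent back-door arc(s) into L.
size 0: {}; under {} L still reaches {M,T} ∋ M.
size 1: {T}, {W}; under {T} L still reaches {M} ∋ M.
size 2: {T,W}; under {T,W} L still reaches {M} ∋ M.
L↔M cannot be blocked by any observed set — no back-door set.

L→M: no observed back-door set.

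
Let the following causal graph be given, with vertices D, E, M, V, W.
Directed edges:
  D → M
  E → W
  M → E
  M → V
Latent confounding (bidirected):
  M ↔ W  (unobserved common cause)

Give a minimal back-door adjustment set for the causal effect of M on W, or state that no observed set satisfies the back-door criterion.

M→W: no observed back-door set.

desc(M)\{M}={E,V,W}; candidates ⊆ {D}.
M↔W: latent back-door arc(s) into M.
size 0: {}; under {} M still reaches {D,W} ∋ W.
size 1: {D}; under {D} M still reaches {W} ∋ W.
M↔W cannot be blocked by any observed set — no back-door set.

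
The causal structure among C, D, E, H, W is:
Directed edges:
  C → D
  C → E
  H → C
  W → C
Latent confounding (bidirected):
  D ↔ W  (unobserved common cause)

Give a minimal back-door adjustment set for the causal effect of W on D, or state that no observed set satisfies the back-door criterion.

W→D: no observed back-door set.

desc(W)\{W}={C,D,E}; candidates ⊆ {H}.
W↔D: latent back-door arc(s) into W.
size 0: {}; under {} W still reaches {D} ∋ D.
size 1: {H}; under {H} W still reaches {D} ∋ D.
W↔D cannot be blocked by any observed set — no back-door set.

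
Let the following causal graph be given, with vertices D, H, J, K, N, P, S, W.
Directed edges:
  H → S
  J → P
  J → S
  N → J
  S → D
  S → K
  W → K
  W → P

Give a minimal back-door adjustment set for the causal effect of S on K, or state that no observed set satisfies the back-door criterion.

desc(S)\{S}={D,K}; candidates ⊆ {H,J,N,P,W}.
∅: S⊥K given ∅ in G with S→· removed — back-door holds.

S→K: minimal back-door set ∅.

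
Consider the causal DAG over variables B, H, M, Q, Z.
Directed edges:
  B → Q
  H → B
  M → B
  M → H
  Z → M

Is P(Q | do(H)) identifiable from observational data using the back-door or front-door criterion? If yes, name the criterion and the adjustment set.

desc(H)\{H}={B,Q}; candidates ⊆ {M,Z}.
size 0: {}; under {} H still reaches {B,M,Q,Z} ∋ Q.
{M}: H⊥Q given {M} in G with H→· removed — back-door holds.
P(Q|do(H)) = Σ_{M} P(Q|H,M)·P(M).

P(Q|do(H)): backdoor, adjust for {M}.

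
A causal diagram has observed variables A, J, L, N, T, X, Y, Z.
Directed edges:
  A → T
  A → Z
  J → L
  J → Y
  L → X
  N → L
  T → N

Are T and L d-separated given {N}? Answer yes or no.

Yes — T ⊥ L | {N}.

Bayes-Ball from T | {N} reaches {A,Z}.
L ∉ reach(T|{N}) ⇒ T ⊥ L | {N}.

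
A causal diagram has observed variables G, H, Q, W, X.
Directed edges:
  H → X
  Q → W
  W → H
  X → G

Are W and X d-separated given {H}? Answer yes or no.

Yes — W ⊥ X | {H}.

Bayes-Ball from W | {H} reaches {Q}.
X ∉ reach(W|{H}) ⇒ W ⊥ X | {H}.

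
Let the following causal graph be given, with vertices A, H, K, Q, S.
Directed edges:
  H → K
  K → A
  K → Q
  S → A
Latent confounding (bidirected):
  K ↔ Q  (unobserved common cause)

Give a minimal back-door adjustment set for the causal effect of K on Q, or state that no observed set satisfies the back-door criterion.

desc(K)\{K}={A,Q}; candidates ⊆ {H,S}.
K↔Q: latent back-door arc(s) into K.
size 0: {}; under {} K still reaches {H,Q} ∋ Q.
size 1: {H}, {S}; under {H} K still reaches {Q} ∋ Q.
size 2: {H,S}; under {H,S} K still reaches {Q} ∋ Q.
K↔Q cannot be blocked by any observed set — no back-door set.

K→Q: no observed back-door set.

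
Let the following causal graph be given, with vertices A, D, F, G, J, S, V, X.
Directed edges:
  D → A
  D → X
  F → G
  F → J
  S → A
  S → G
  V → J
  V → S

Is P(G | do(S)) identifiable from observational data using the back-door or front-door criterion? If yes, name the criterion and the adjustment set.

P(G|do(S)): backdoor, adjust for ∅.

desc(S)\{S}={A,G}; candidates ⊆ {D,F,J,V,X}.
∅: S⊥G given ∅ in G with S→· removed — back-door holds.
P(G|do(S)) = P(G|S) — no adjustment needed.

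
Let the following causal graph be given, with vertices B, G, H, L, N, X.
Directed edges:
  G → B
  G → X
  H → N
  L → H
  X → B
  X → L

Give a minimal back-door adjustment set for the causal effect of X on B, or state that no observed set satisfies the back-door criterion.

desc(X)\{X}={B,H,L,N}; candidates ⊆ {G}.
size 0: {}; under {} X still reaches {B,G} ∋ B.
{G}: X⊥B given {G} in G with X→· removed — back-door holds.

X→B: minimal back-door set {G}.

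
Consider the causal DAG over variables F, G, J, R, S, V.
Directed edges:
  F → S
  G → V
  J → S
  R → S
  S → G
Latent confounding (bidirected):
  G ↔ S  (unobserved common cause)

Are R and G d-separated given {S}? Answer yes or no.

Bayes-Ball from R | {S} reaches {F,G,J,V}.
G ∈ reach(R|{S}) ⇒ R ⊥̸ G | {S}.

No — R and G are d-connected given {S}.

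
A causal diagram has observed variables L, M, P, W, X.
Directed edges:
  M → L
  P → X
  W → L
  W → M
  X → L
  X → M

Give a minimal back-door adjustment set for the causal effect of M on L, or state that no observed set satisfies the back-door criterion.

desc(M)\{M}={L}; candidates ⊆ {P,W,X}.
size 0: {}; under {} M still reaches {L,P,W,X} ∋ L.
size 1: {P}, {W}, {X}; under {P} M still reaches {L,W,X} ∋ L.
{W,X}: M⊥L given {W,X} in G with M→· removed — back-door holds.

M→L: minimal back-door set {W, X}.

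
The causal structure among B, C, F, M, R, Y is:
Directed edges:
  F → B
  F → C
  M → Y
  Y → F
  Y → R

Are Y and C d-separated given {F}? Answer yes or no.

Bayes-Ball from Y | {F} reaches {M,R}.
C ∉ reach(Y|{F}) ⇒ Y ⊥ C | {F}.

Yes — Y ⊥ C | {F}.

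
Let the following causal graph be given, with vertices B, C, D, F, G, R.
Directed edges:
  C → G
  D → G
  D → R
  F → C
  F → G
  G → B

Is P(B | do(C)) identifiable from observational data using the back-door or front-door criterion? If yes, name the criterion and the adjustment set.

P(B|do(C)): backdoor, adjust for {F}.

desc(C)\{C}={B,G}; candidates ⊆ {D,F,R}.
size 0: {}; under {} C still reaches {B,F,G} ∋ B.
{F}: C⊥B given {F} in G with C→· removed — back-door holds.
P(B|do(C)) = Σ_{F} P(B|C,F)·P(F).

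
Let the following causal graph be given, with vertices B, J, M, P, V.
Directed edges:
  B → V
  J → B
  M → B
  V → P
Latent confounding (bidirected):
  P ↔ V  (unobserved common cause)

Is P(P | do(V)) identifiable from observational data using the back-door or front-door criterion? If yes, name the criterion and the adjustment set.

desc(V)\{V}={P}; candidates ⊆ {B,J,M}.
V↔P: latent back-door arc(s) into V.
size 0: {}; under {} V still reaches {B,J,M,P} ∋ P.
size 1: {B}, {J}, {M}; under {B} V still reaches {P} ∋ P.
size 2: {B,J}, {B,M}, {J,M}; under {B,J} V still reaches {P} ∋ P.
V↔P cannot be blocked by any observed set — no back-door set.
No mediator lies on a directed V→…→P path.
Neither criterion identifies P(P|do(V)) in this graph.

P(P|do(V)): not identifiable (no BD/FD set).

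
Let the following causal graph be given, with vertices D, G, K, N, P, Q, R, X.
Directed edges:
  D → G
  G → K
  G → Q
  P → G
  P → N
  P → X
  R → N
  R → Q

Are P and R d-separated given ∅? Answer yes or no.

Bayes-Ball from P | ∅ reaches {G,K,N,Q,X}.
R ∉ reach(P|∅) ⇒ P ⊥ R | ∅.

Yes — P ⊥ R | ∅.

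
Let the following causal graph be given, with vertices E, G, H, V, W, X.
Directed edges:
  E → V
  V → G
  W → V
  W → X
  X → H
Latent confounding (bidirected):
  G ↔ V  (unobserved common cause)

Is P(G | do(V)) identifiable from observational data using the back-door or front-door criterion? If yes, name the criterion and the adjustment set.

P(G|do(V)): not identifiable (no BD/FD set).

desc(V)\{V}={G}; candidates ⊆ {E,H,W,X}.
V↔G: latent back-door arc(s) into V.
size 0: {}; under {} V still reaches {E,G,H,W,X} ∋ G.
size 1: {E}, {H}, {W} …(+1); under {E} V still reaches {G,H,W,X} ∋ G.
size 2: {E,H}, {E,W}, {E,X} …(+3); under {E,H} V still reaches {G,W,X} ∋ G.
V↔G cannot be blocked by any observed set — no back-door set.
No mediator lies on a directed V→…→G path.
Neither criterion identifies P(G|do(V)) in this graph.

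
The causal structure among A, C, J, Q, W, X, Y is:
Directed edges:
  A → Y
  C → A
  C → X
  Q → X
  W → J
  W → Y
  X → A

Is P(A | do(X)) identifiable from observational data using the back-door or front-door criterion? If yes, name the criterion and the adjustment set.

P(A|do(X)): backdoor, adjust for {C}.

desc(X)\{X}={A,Y}; candidates ⊆ {C,J,Q,W}.
size 0: {}; under {} X still reaches {A,C,Q,Y} ∋ A.
{C}: X⊥A given {C} in G with X→· removed — back-door holds.
P(A|do(X)) = Σ_{C} P(A|X,C)·P(C).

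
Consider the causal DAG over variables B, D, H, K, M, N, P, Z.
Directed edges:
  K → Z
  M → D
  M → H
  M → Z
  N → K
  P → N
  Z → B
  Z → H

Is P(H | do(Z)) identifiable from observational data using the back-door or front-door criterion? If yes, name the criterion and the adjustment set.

P(H|do(Z)): backdoor, adjust for {M}.

desc(Z)\{Z}={B,H}; candidates ⊆ {D,K,M,N,P}.
size 0: {}; under {} Z still reaches {D,H,K,M,N,P} ∋ H.
{M}: Z⊥H given {M} in G with Z→· removed — back-door holds.
P(H|do(Z)) = Σ_{M} P(H|Z,M)·P(M).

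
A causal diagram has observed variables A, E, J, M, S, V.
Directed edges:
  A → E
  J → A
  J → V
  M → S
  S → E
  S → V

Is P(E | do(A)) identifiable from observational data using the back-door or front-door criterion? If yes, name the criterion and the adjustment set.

P(E|do(A)): backdoor, adjust for ∅.

desc(A)\{A}={E}; candidates ⊆ {J,M,S,V}.
∅: A⊥E given ∅ in G with A→· removed — back-door holds.
P(E|do(A)) = P(E|A) — no adjustment needed.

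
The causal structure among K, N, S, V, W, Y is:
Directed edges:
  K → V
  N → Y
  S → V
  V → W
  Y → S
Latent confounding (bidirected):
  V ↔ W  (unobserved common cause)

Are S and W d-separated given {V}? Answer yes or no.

Bayes-Ball from S | {V} reaches {K,N,W,Y}.
W ∈ reach(S|{V}) ⇒ S ⊥̸ W | {V}.

No — S and W are d-connected given {V}.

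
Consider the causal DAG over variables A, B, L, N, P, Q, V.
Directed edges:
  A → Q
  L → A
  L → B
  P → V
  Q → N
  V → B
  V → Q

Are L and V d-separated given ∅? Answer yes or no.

Yes — L ⊥ V | ∅.

Bayes-Ball from L | ∅ reaches {A,B,N,Q}.
V ∉ reach(L|∅) ⇒ L ⊥ V | ∅.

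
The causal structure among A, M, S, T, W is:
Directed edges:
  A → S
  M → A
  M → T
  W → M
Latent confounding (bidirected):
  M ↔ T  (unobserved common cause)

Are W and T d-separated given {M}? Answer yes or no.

Bayes-Ball from W | {M} reaches {T}.
T ∈ reach(W|{M}) ⇒ W ⊥̸ T | {M}.

No — W and T are d-connected given {M}.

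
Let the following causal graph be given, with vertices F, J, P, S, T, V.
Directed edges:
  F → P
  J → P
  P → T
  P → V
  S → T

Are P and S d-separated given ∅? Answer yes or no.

Bayes-Ball from P | ∅ reaches {F,J,T,V}.
S ∉ reach(P|∅) ⇒ P ⊥ S | ∅.

Yes — P ⊥ S | ∅.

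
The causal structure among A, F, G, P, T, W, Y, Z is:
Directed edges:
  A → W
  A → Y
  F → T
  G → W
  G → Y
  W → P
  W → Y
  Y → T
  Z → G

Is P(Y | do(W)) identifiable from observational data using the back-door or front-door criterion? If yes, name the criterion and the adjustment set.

P(Y|do(W)): backdoor, adjust for {A, G}.

desc(W)\{W}={P,T,Y}; candidates ⊆ {A,F,G,Z}.
size 0: {}; under {} W still reaches {A,G,T,Y,Z} ∋ Y.
size 1: {A}, {F}, {G} …(+1); under {A} W still reaches {G,T,Y,Z} ∋ Y.
{A,G}: W⊥Y given {A,G} in G with W→· removed — back-door holds.
P(Y|do(W)) = Σ_{A,G} P(Y|W,A,G)·P(A,G).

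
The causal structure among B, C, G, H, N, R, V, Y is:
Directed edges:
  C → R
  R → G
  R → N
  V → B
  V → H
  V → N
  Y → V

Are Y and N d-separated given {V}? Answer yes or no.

Yes — Y ⊥ N | {V}.

Bayes-Ball from Y | {V} reaches ∅.
N ∉ reach(Y|{V}) ⇒ Y ⊥ N | {V}.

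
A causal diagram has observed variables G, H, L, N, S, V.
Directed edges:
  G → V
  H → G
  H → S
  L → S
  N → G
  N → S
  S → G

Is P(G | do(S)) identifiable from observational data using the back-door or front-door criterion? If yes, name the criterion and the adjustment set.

desc(S)\{S}={G,V}; candidates ⊆ {H,L,N}.
size 0: {}; under {} S still reaches {G,H,L,N,V} ∋ G.
size 1: {H}, {L}, {N}; under {H} S still reaches {G,L,N,V} ∋ G.
{H,N}: S⊥G given {H,N} in G with S→· removed — back-door holds.
P(G|do(S)) = Σ_{H,N} P(G|S,H,N)·P(H,N).

P(G|do(S)): backdoor, adjust for {H, N}.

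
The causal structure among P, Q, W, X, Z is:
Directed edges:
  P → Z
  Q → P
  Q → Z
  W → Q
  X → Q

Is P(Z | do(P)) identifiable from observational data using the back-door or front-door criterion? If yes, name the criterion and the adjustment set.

P(Z|do(P)): backdoor, adjust for {Q}.

desc(P)\{P}={Z}; candidates ⊆ {Q,W,X}.
size 0: {}; under {} P still reaches {Q,W,X,Z} ∋ Z.
{Q}: P⊥Z given {Q} in G with P→· removed — back-door holds.
P(Z|do(P)) = Σ_{Q} P(Z|P,Q)·P(Q).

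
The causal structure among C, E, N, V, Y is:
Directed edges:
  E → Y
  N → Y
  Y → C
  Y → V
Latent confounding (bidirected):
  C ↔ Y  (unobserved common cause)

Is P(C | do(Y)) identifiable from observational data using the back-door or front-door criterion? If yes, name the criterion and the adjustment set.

P(C|do(Y)): not identifiable (no BD/FD set).

desc(Y)\{Y}={C,V}; candidates ⊆ {E,N}.
Y↔C: latent back-door arc(s) into Y.
size 0: {}; under {} Y still reaches {C,E,N} ∋ C.
size 1: {E}, {N}; under {E} Y still reaches {C,N} ∋ C.
size 2: {E,N}; under {E,N} Y still reaches {C} ∋ C.
Y↔C cannot be blocked by any observed set — no back-door set.
No mediator lies on a directed Y→…→C path.
Neither criterion identifies P(C|do(Y)) in this graph.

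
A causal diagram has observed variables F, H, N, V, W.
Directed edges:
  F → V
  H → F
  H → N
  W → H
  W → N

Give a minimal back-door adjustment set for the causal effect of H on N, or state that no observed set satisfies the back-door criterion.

H→N: minimal back-door set {W}.

desc(H)\{H}={F,N,V}; candidates ⊆ {W}.
size 0: {}; under {} H still reaches {N,W} ∋ N.
{W}: H⊥N given {W} in G with H→· removed — back-door holds.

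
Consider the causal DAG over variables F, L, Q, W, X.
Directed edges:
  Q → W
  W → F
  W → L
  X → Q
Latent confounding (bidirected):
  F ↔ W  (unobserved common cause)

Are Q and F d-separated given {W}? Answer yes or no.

Bayes-Ball from Q | {W} reaches {F,X}.
F ∈ reach(Q|{W}) ⇒ Q ⊥̸ F | {W}.

No — Q and F are d-connected given {W}.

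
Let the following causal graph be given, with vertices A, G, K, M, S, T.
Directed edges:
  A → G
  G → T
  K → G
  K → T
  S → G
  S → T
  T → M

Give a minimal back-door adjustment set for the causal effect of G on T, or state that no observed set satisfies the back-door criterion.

G→T: minimal back-door set {K, S}.

desc(G)\{G}={M,T}; candidates ⊆ {A,K,S}.
size 0: {}; under {} G still reaches {A,K,M,S,T} ∋ T.
size 1: {A}, {K}, {S}; under {A} G still reaches {K,M,S,T} ∋ T.
{K,S}: G⊥T given {K,S} in G with G→· removed — back-door holds.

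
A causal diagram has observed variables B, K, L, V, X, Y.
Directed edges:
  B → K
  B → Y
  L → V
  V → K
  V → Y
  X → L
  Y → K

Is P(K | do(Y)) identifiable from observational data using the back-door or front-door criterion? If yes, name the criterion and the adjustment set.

P(K|do(Y)): backdoor, adjust for {B, V}.

desc(Y)\{Y}={K}; candidates ⊆ {B,L,V,X}.
size 0: {}; under {} Y still reaches {B,K,L,V,X} ∋ K.
size 1: {B}, {L}, {V} …(+1); under {B} Y still reaches {K,L,V,X} ∋ K.
{B,V}: Y⊥K given {B,V} in G with Y→· removed — back-door holds.
P(K|do(Y)) = Σ_{B,V} P(K|Y,B,V)·P(B,V).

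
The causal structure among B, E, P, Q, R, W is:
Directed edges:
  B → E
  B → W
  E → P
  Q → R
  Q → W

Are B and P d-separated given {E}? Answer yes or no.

Bayes-Ball from B | {E} reaches {W}.
P ∉ reach(B|{E}) ⇒ B ⊥ P | {E}.

Yes — B ⊥ P | {E}.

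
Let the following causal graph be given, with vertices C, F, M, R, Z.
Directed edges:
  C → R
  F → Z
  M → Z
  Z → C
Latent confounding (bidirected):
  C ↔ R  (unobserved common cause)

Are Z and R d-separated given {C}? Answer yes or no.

Bayes-Ball from Z | {C} reaches {F,M,R}.
R ∈ reach(Z|{C}) ⇒ Z ⊥̸ R | {C}.

No — Z and R are d-connected given {C}.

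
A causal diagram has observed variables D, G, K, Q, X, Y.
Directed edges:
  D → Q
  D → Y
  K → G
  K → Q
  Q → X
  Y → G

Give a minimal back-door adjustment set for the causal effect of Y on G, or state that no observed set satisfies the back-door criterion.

desc(Y)\{Y}={G}; candidates ⊆ {D,K,Q,X}.
∅: Y⊥G given ∅ in G with Y→· removed — back-door holds.

Y→G: minimal back-door set ∅.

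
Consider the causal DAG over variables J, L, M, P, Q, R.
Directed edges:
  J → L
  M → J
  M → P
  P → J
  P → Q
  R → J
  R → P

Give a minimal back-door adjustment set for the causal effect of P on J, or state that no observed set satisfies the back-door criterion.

desc(P)\{P}={J,L,Q}; candidates ⊆ {M,R}.
size 0: {}; under {} P still reaches {J,L,M,R} ∋ J.
size 1: {M}, {R}; under {M} P still reaches {J,L,R} ∋ J.
{M,R}: P⊥J given {M,R} in G with P→· removed — back-door holds.

P→J: minimal back-door set {M, R}.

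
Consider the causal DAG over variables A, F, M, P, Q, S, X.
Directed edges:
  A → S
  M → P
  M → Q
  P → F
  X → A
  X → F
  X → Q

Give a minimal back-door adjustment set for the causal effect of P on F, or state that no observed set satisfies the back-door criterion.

desc(P)\{P}={F}; candidates ⊆ {A,M,Q,S,X}.
∅: P⊥F given ∅ in G with P→· removed — back-door holds.

P→F: minimal back-door set ∅.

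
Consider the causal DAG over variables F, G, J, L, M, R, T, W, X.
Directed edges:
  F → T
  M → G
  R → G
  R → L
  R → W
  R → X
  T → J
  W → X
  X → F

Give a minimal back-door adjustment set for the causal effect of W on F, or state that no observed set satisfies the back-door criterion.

W→F: minimal back-door set {R}.

desc(W)\{W}={F,J,T,X}; candidates ⊆ {G,L,M,R}.
size 0: {}; under {} W still reaches {F,G,J,L,R,T,X} ∋ F.
{R}: W⊥F given {R} in G with W→· removed — back-door holds.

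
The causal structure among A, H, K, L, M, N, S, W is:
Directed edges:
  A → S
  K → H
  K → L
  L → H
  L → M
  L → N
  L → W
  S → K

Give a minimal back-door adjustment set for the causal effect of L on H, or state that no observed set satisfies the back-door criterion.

desc(L)\{L}={H,M,N,W}; candidates ⊆ {A,K,S}.
size 0: {}; under {} L still reaches {A,H,K,S} ∋ H.
{K}: L⊥H given {K} in G with L→· removed — back-door holds.

L→H: minimal back-door set {K}.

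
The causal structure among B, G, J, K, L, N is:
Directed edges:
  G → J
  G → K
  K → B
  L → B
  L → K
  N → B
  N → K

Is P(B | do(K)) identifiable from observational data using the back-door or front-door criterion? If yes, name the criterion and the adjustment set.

desc(K)\{K}={B}; candidates ⊆ {G,J,L,N}.
size 0: {}; under {} K still reaches {B,G,J,L,N} ∋ B.
size 1: {G}, {J}, {L} …(+1); under {G} K still reaches {B,L,N} ∋ B.
{L,N}: K⊥B given {L,N} in G with K→· removed — back-door holds.
P(B|do(K)) = Σ_{L,N} P(B|K,L,N)·P(L,N).

P(B|do(K)): backdoor, adjust for {L, N}.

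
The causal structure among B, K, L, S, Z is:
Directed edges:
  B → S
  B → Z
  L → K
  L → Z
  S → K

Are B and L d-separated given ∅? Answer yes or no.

Yes — B ⊥ L | ∅.

Bayes-Ball from B | ∅ reaches {K,S,Z}.
L ∉ reach(B|∅) ⇒ B ⊥ L | ∅.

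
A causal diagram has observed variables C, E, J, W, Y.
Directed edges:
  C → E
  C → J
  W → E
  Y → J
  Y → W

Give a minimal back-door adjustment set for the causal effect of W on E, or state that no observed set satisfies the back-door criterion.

desc(W)\{W}={E}; candidates ⊆ {C,J,Y}.
∅: W⊥E given ∅ in G with W→· removed — back-door holds.

W→E: minimal back-door set ∅.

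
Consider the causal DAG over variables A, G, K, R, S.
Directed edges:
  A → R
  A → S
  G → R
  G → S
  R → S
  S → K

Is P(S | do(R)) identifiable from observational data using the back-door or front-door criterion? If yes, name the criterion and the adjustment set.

P(S|do(R)): backdoor, adjust for {A, G}.

desc(R)\{R}={K,S}; candidates ⊆ {A,G}.
size 0: {}; under {} R still reaches {A,G,K,S} ∋ S.
size 1: {A}, {G}; under {A} R still reaches {G,K,S} ∋ S.
{A,G}: R⊥S given {A,G} in G with R→· removed — back-door holds.
P(S|do(R)) = Σ_{A,G} P(S|R,A,G)·P(A,G).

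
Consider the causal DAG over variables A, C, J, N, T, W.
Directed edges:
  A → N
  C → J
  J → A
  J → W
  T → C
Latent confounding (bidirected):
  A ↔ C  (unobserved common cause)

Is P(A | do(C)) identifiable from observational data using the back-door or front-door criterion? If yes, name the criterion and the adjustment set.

desc(C)\{C}={A,J,N,W}; candidates ⊆ {T}.
C↔A: latent back-door arc(s) into C.
size 0: {}; under {} C still reaches {A,N,T} ∋ A.
size 1: {T}; under {T} C still reaches {A,N} ∋ A.
C↔A cannot be blocked by any observed set — no back-door set.
{J}: (i) intercepts every directed C→A path; (ii) no back-door C→{J}; (iii) {C} blocks every back-door {J}→A. Front-door holds.
P(A|do(C)) = Σ_{J} P(J|C) Σ_{C'} P(A|J,C')P(C').

P(A|do(C)): frontdoor, adjust for {J}.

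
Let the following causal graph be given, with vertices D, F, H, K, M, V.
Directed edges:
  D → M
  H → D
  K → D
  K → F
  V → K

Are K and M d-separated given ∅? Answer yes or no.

Bayes-Ball from K | ∅ reaches {D,F,M,V}.
M ∈ reach(K|∅) ⇒ K ⊥̸ M | ∅.

No — K and M are d-connected given ∅.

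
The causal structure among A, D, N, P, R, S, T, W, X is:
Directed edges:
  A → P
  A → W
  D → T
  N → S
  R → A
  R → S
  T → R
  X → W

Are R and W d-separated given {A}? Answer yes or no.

Bayes-Ball from R | {A} reaches {D,S,T}.
W ∉ reach(R|{A}) ⇒ R ⊥ W | {A}.

Yes — R ⊥ W | {A}.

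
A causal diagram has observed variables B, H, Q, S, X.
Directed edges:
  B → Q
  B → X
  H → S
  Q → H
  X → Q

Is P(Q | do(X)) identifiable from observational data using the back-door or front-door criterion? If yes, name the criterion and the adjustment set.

desc(X)\{X}={H,Q,S}; candidates ⊆ {B}.
size 0: {}; under {} X still reaches {B,H,Q,S} ∋ Q.
{B}: X⊥Q given {B} in G with X→· removed — back-door holds.
P(Q|do(X)) = Σ_{B} P(Q|X,B)·P(B).

P(Q|do(X)): backdoor, adjust for {B}.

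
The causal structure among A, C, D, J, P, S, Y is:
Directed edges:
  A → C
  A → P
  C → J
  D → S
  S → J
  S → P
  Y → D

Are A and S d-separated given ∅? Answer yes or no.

Bayes-Ball from A | ∅ reaches {C,J,P}.
S ∉ reach(A|∅) ⇒ A ⊥ S | ∅.

Yes — A ⊥ S | ∅.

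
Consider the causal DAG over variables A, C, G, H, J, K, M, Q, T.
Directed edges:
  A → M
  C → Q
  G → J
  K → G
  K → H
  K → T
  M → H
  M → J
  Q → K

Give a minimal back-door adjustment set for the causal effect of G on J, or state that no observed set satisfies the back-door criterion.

G→J: minimal back-door set ∅.

desc(G)\{G}={J}; candidates ⊆ {A,C,H,K,M,Q,T}.
∅: G⊥J given ∅ in G with G→· removed — back-door holds.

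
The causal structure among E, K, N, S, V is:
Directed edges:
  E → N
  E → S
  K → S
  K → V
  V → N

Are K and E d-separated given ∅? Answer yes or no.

Bayes-Ball from K | ∅ reaches {N,S,V}.
E ∉ reach(K|∅) ⇒ K ⊥ E | ∅.

Yes — K ⊥ E | ∅.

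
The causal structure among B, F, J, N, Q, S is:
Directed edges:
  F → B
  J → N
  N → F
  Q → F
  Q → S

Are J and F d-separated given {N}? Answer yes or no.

Bayes-Ball from J | {N} reaches ∅.
F ∉ reach(J|{N}) ⇒ J ⊥ F | {N}.

Yes — J ⊥ F | {N}.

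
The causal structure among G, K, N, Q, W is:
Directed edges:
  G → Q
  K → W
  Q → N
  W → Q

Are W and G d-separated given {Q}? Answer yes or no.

No — W and G are d-connected given {Q}.

Bayes-Ball from W | {Q} reaches {G,K}.
G ∈ reach(W|{Q}) ⇒ W ⊥̸ G | {Q}.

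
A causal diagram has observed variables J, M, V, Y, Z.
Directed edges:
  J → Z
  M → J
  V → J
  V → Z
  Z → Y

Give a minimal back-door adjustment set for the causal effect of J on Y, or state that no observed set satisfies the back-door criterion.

desc(J)\{J}={Y,Z}; candidates ⊆ {M,V}.
size 0: {}; under {} J still reaches {M,V,Y,Z} ∋ Y.
{V}: J⊥Y given {V} in G with J→· removed — back-door holds.

J→Y: minimal back-door set {V}.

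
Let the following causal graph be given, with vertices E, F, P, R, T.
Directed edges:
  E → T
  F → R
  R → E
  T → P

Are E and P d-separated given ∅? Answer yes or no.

Bayes-Ball from E | ∅ reaches {F,P,R,T}.
P ∈ reach(E|∅) ⇒ E ⊥̸ P | ∅.

No — E and P are d-connected given ∅.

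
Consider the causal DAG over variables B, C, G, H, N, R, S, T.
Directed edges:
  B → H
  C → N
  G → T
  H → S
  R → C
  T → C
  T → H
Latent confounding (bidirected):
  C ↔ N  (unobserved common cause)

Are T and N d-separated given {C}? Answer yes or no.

Bayes-Ball from T | {C} reaches {G,H,N,R,S}.
N ∈ reach(T|{C}) ⇒ T ⊥̸ N | {C}.

No — T and N are d-connected given {C}.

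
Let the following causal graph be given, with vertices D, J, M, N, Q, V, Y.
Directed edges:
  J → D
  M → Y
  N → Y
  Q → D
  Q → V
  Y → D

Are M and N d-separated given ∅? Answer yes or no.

Bayes-Ball from M | ∅ reaches {D,Y}.
N ∉ reach(M|∅) ⇒ M ⊥ N | ∅.

Yes — M ⊥ N | ∅.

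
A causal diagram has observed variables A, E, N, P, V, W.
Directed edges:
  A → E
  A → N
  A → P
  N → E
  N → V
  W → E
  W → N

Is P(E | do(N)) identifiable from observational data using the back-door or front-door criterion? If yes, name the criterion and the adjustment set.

desc(N)\{N}={E,V}; candidates ⊆ {A,P,W}.
size 0: {}; under {} N still reaches {A,E,P,W} ∋ E.
size 1: {A}, {P}, {W}; under {A} N still reaches {E,W} ∋ E.
{A,W}: N⊥E given {A,W} in G with N→· removed — back-door holds.
P(E|do(N)) = Σ_{A,W} P(E|N,A,W)·P(A,W).

P(E|do(N)): backdoor, adjust for {A, W}.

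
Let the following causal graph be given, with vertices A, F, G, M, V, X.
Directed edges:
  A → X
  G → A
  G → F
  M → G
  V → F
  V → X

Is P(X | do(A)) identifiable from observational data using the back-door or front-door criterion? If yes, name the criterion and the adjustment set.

P(X|do(A)): backdoor, adjust for ∅.

desc(A)\{A}={X}; candidates ⊆ {F,G,M,V}.
∅: A⊥X given ∅ in G with A→· removed — back-door holds.
P(X|do(A)) = P(X|A) — no adjustment needed.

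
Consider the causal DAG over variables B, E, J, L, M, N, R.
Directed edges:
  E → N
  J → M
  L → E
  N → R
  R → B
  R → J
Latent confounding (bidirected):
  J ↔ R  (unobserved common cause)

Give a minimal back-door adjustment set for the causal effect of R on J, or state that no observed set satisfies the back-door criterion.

R→J: no observed back-door set.

desc(R)\{R}={B,J,M}; candidates ⊆ {E,L,N}.
R↔J: latent back-door arc(s) into R.
size 0: {}; under {} R still reaches {E,J,L,M,N} ∋ J.
size 1: {E}, {L}, {N}; under {E} R still reaches {J,M,N} ∋ J.
size 2: {E,L}, {E,N}, {L,N}; under {E,L} R still reaches {J,M,N} ∋ J.
R↔J cannot be blocked by any observed set — no back-door set.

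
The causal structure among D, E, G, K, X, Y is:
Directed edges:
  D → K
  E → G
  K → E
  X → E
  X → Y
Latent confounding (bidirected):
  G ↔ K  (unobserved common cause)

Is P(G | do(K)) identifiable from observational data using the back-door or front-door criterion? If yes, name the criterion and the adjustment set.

desc(K)\{K}={E,G}; candidates ⊆ {D,X,Y}.
K↔G: latent back-door arc(s) into K.
size 0: {}; under {} K still reaches {D,G} ∋ G.
size 1: {D}, {X}, {Y}; under {D} K still reaches {G} ∋ G.
size 2: {D,X}, {D,Y}, {X,Y}; under {D,X} K still reaches {G} ∋ G.
K↔G cannot be blocked by any observed set — no back-door set.
{E}: (i) intercepts every directed K→G path; (ii) no back-door K→{E}; (iii) {K} blocks every back-door {E}→G. Front-door holds.
P(G|do(K)) = Σ_{E} P(E|K) Σ_{K'} P(G|E,K')P(K').

P(G|do(K)): frontdoor, adjust for {E}.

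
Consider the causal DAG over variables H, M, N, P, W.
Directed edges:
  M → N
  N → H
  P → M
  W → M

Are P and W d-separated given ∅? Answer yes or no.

Bayes-Ball from P | ∅ reaches {H,M,N}.
W ∉ reach(P|∅) ⇒ P ⊥ W | ∅.

Yes — P ⊥ W | ∅.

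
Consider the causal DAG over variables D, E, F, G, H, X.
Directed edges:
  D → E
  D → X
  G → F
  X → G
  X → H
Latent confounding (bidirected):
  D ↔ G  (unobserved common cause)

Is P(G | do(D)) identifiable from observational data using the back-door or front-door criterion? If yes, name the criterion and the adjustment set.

P(G|do(D)): frontdoor, adjust for {X}.

desc(D)\{D}={E,F,G,H,X}; candidates ⊆ {—}.
D↔G: latent back-door arc(s) into D.
size 0: {}; under {} D still reaches {F,G} ∋ G.
D↔G cannot be blocked by any observed set — no back-door set.
{X}: (i) intercepts every directed D→G path; (ii) no back-door D→{X}; (iii) {D} blocks every back-door {X}→G. Front-door holds.
P(G|do(D)) = Σ_{X} P(X|D) Σ_{D'} P(G|X,D')P(D').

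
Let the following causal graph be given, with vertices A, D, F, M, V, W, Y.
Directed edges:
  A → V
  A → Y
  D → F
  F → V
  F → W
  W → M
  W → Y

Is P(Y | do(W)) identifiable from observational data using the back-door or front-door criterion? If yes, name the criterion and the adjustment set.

desc(W)\{W}={M,Y}; candidates ⊆ {A,D,F,V}.
∅: W⊥Y given ∅ in G with W→· removed — back-door holds.
P(Y|do(W)) = P(Y|W) — no adjustment needed.

P(Y|do(W)): backdoor, adjust for ∅.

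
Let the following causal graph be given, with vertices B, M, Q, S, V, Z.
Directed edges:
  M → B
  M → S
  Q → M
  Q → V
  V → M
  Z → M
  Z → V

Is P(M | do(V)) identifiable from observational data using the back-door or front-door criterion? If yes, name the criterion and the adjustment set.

P(M|do(V)): backdoor, adjust for {Q, Z}.

desc(V)\{V}={B,M,S}; candidates ⊆ {Q,Z}.
size 0: {}; under {} V still reaches {B,M,Q,S,Z} ∋ M.
size 1: {Q}, {Z}; under {Q} V still reaches {B,M,S,Z} ∋ M.
{Q,Z}: V⊥M given {Q,Z} in G with V→· removed — back-door holds.
P(M|do(V)) = Σ_{Q,Z} P(M|V,Q,Z)·P(Q,Z).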